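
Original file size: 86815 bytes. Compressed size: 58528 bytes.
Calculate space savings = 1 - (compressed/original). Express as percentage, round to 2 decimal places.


ratio = compressed/original = 58528/86815 = 0.674169
savings = 1 - ratio = 1 - 0.674169 = 0.325831
as a percentage: 0.325831 * 100 = 32.58%

Space savings = 1 - 58528/86815 = 32.58%


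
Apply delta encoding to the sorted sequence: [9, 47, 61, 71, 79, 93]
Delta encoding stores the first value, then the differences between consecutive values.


First value: 9
Deltas:
  47 - 9 = 38
  61 - 47 = 14
  71 - 61 = 10
  79 - 71 = 8
  93 - 79 = 14


Delta encoded: [9, 38, 14, 10, 8, 14]


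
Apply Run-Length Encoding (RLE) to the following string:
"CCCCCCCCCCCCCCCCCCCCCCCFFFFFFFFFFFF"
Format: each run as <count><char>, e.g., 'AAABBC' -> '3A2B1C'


Scanning runs left to right:
  i=0: run of 'C' x 23 -> '23C'
  i=23: run of 'F' x 12 -> '12F'

RLE = 23C12F


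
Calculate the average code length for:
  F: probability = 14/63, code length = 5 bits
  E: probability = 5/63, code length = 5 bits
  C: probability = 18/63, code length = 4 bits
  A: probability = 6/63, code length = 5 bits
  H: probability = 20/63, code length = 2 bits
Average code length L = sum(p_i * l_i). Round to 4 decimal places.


Weighted contributions p_i * l_i:
  F: (14/63) * 5 = 70/63
  E: (5/63) * 5 = 25/63
  C: (18/63) * 4 = 72/63
  A: (6/63) * 5 = 30/63
  H: (20/63) * 2 = 40/63
Sum = (70 + 25 + 72 + 30 + 40)/63 = 237/63

L = 237/63 = 3.7619 bits/symbol


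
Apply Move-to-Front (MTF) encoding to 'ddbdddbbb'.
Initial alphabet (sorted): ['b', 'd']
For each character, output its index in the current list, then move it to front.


MTF encoding:
'd': index 1 in ['b', 'd'] -> ['d', 'b']
'd': index 0 in ['d', 'b'] -> ['d', 'b']
'b': index 1 in ['d', 'b'] -> ['b', 'd']
'd': index 1 in ['b', 'd'] -> ['d', 'b']
'd': index 0 in ['d', 'b'] -> ['d', 'b']
'd': index 0 in ['d', 'b'] -> ['d', 'b']
'b': index 1 in ['d', 'b'] -> ['b', 'd']
'b': index 0 in ['b', 'd'] -> ['b', 'd']
'b': index 0 in ['b', 'd'] -> ['b', 'd']


Output: [1, 0, 1, 1, 0, 0, 1, 0, 0]


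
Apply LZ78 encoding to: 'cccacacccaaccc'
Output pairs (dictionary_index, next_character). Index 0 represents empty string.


LZ78 encoding steps:
Dictionary: {0: ''}
Step 1: w='' (idx 0), next='c' -> output (0, 'c'), add 'c' as idx 1
Step 2: w='c' (idx 1), next='c' -> output (1, 'c'), add 'cc' as idx 2
Step 3: w='' (idx 0), next='a' -> output (0, 'a'), add 'a' as idx 3
Step 4: w='c' (idx 1), next='a' -> output (1, 'a'), add 'ca' as idx 4
Step 5: w='cc' (idx 2), next='c' -> output (2, 'c'), add 'ccc' as idx 5
Step 6: w='a' (idx 3), next='a' -> output (3, 'a'), add 'aa' as idx 6
Step 7: w='ccc' (idx 5), end of input -> output (5, '')


Encoded: [(0, 'c'), (1, 'c'), (0, 'a'), (1, 'a'), (2, 'c'), (3, 'a'), (5, '')]


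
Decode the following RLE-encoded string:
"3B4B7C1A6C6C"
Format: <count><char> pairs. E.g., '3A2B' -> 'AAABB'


Expanding each <count><char> pair:
  3B -> 'BBB'
  4B -> 'BBBB'
  7C -> 'CCCCCCC'
  1A -> 'A'
  6C -> 'CCCCCC'
  6C -> 'CCCCCC'

Decoded = BBBBBBBCCCCCCCACCCCCCCCCCCC


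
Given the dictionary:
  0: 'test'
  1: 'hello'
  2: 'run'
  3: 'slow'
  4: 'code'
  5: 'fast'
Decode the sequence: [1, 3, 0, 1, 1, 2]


Look up each index in the dictionary:
  1 -> 'hello'
  3 -> 'slow'
  0 -> 'test'
  1 -> 'hello'
  1 -> 'hello'
  2 -> 'run'

Decoded: "hello slow test hello hello run"


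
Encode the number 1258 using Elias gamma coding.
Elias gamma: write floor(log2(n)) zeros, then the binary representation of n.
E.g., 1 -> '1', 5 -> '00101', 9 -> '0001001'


num_bits = floor(log2(1258)) + 1 = 11
leading_zeros = num_bits - 1 = 10
binary(1258) = 10011101010

Elias gamma(1258) = '0000000000' + '10011101010' = 000000000010011101010 (21 bits)


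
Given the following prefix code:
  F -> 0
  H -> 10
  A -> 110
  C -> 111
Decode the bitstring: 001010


Decoding step by step:
Bits 0 -> F
Bits 0 -> F
Bits 10 -> H
Bits 10 -> H


Decoded message: FFHH


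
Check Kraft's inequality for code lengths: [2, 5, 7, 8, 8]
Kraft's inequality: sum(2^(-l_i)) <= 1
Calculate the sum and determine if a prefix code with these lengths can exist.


Sum = 2^(-2) + 2^(-5) + 2^(-7) + 2^(-8) + 2^(-8)
    = 0.25 + 0.03125 + 0.0078125 + 0.00390625 + 0.00390625
    = 76/256 = 0.296875
Since 0.296875 <= 1, Kraft's inequality IS satisfied.
A prefix code with these lengths CAN exist.

Kraft sum = 0.296875. Satisfied.


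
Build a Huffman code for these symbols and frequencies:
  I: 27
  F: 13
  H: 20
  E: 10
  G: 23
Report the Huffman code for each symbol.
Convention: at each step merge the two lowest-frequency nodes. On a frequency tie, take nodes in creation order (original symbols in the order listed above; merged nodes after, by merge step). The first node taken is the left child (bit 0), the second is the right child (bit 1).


Huffman tree construction:
Step 1: Merge E(10) + F(13) = 23
Step 2: Merge H(20) + G(23) = 43
Step 3: Merge (E+F)(23) + I(27) = 50
Step 4: Merge (H+G)(43) + ((E+F)+I)(50) = 93
Read each symbol's code off the tree from the root (left child = 0, right child = 1).

Codes:
  I: 11 (length 2)
  F: 101 (length 3)
  H: 00 (length 2)
  E: 100 (length 3)
  G: 01 (length 2)
Average code length: 209/93 = 2.2473 bits/symbol


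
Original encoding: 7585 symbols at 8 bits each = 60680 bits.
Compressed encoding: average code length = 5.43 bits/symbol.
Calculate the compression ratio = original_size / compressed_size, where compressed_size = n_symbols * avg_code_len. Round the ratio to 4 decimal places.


original_size = n_symbols * orig_bits = 7585 * 8 = 60680 bits
compressed_size = n_symbols * avg_code_len = 7585 * 5.43 = 41186.55 bits
ratio = original_size / compressed_size = 60680 / 41186.55 = 1.4733

Compression ratio = 1.4733


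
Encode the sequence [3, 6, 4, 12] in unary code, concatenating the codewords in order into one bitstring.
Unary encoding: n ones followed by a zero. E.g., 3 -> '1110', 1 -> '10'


Encode each number as n ones followed by a terminating 0:
  3 -> 1110 (4 bits)
  6 -> 1111110 (7 bits)
  4 -> 11110 (5 bits)
  12 -> 1111111111110 (13 bits)
Total length = 4 + 7 + 5 + 13 = 29 bits.

Unary([3, 6, 4, 12]) = 11101111110111101111111111110 (29 bits)


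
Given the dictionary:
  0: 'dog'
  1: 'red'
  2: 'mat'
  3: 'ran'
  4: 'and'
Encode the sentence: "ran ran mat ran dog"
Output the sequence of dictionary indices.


Look up each word in the dictionary:
  'ran' -> 3
  'ran' -> 3
  'mat' -> 2
  'ran' -> 3
  'dog' -> 0

Encoded: [3, 3, 2, 3, 0]


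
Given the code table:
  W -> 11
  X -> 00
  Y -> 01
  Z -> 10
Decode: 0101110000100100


Decoding:
01 -> Y
01 -> Y
11 -> W
00 -> X
00 -> X
10 -> Z
01 -> Y
00 -> X


Result: YYWXXZYX


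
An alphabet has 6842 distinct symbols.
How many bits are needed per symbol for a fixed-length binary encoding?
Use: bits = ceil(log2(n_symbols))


log2(6842) = 12.7402
Bracket: 2^12 = 4096 < 6842 <= 2^13 = 8192
So ceil(log2(6842)) = 13

bits = ceil(log2(6842)) = ceil(12.7402) = 13 bits


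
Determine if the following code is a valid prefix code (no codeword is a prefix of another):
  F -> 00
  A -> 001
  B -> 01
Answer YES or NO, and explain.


Checking each pair (does one codeword prefix another?):
  F='00' vs A='001': prefix -- VIOLATION

NO -- this is NOT a valid prefix code. F (00) is a prefix of A (001).


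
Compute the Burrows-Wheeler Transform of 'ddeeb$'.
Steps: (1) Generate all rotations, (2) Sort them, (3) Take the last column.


Rotations (sorted):
  0: $ddeeb -> last char: b
  1: b$ddee -> last char: e
  2: ddeeb$ -> last char: $
  3: deeb$d -> last char: d
  4: eb$dde -> last char: e
  5: eeb$dd -> last char: d


BWT = be$ded


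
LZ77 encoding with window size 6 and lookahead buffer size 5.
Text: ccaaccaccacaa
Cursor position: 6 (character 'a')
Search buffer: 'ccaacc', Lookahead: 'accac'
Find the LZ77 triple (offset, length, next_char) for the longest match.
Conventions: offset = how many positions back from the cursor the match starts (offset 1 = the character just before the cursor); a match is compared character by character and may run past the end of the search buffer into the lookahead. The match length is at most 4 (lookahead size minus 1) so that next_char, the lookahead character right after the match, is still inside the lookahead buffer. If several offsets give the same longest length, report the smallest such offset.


Try each offset into the search buffer:
  offset=1 (pos 5, char 'c'): match length 0
  offset=2 (pos 4, char 'c'): match length 0
  offset=3 (pos 3, char 'a'): match length 4
  offset=4 (pos 2, char 'a'): match length 1
  offset=5 (pos 1, char 'c'): match length 0
  offset=6 (pos 0, char 'c'): match length 0
Longest match has length 4 at offset 3.
next_char = character at position 6 + 4 = 10 -> 'c'

Best match: offset=3, length=4 (matching 'acca' starting at position 3)
LZ77 triple: (3, 4, 'c')


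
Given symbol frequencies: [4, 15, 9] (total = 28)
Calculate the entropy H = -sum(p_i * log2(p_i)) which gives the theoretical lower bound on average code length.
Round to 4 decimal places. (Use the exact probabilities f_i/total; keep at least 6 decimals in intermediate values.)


Per-symbol terms -p_i * log2(p_i) with p_i = f_i/28:
  p = 4/28 = 0.142857: log2(p) = -2.807355, -p*log2(p) = 0.401051
  p = 15/28 = 0.535714: log2(p) = -0.900464, -p*log2(p) = 0.482392
  p = 9/28 = 0.321429: log2(p) = -1.637430, -p*log2(p) = 0.526317
H = 0.401051 + 0.482392 + 0.526317 = 1.409760

H = 1.4098 bits/symbol


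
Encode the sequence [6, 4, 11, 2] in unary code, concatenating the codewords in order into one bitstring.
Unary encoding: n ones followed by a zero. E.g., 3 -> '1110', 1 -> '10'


Encode each number as n ones followed by a terminating 0:
  6 -> 1111110 (7 bits)
  4 -> 11110 (5 bits)
  11 -> 111111111110 (12 bits)
  2 -> 110 (3 bits)
Total length = 7 + 5 + 12 + 3 = 27 bits.

Unary([6, 4, 11, 2]) = 111111011110111111111110110 (27 bits)


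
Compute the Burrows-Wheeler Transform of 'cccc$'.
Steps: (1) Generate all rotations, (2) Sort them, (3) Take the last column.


Rotations (sorted):
  0: $cccc -> last char: c
  1: c$ccc -> last char: c
  2: cc$cc -> last char: c
  3: ccc$c -> last char: c
  4: cccc$ -> last char: $


BWT = cccc$


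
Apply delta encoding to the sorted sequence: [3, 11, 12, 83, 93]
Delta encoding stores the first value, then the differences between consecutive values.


First value: 3
Deltas:
  11 - 3 = 8
  12 - 11 = 1
  83 - 12 = 71
  93 - 83 = 10


Delta encoded: [3, 8, 1, 71, 10]


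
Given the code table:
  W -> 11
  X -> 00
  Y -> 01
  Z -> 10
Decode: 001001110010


Decoding:
00 -> X
10 -> Z
01 -> Y
11 -> W
00 -> X
10 -> Z


Result: XZYWXZ


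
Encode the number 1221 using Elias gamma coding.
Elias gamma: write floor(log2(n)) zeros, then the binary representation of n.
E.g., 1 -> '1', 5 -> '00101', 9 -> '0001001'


num_bits = floor(log2(1221)) + 1 = 11
leading_zeros = num_bits - 1 = 10
binary(1221) = 10011000101

Elias gamma(1221) = '0000000000' + '10011000101' = 000000000010011000101 (21 bits)


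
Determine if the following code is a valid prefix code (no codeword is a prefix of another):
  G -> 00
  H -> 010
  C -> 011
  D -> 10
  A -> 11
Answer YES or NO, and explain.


Checking each pair (does one codeword prefix another?):
  G='00' vs H='010': no prefix
  G='00' vs C='011': no prefix
  G='00' vs D='10': no prefix
  G='00' vs A='11': no prefix
  H='010' vs G='00': no prefix
  H='010' vs C='011': no prefix
  H='010' vs D='10': no prefix
  H='010' vs A='11': no prefix
  C='011' vs G='00': no prefix
  C='011' vs H='010': no prefix
  C='011' vs D='10': no prefix
  C='011' vs A='11': no prefix
  D='10' vs G='00': no prefix
  D='10' vs H='010': no prefix
  D='10' vs C='011': no prefix
  D='10' vs A='11': no prefix
  A='11' vs G='00': no prefix
  A='11' vs H='010': no prefix
  A='11' vs C='011': no prefix
  A='11' vs D='10': no prefix
No violation found over all pairs.

YES -- this is a valid prefix code. No codeword is a prefix of any other codeword.


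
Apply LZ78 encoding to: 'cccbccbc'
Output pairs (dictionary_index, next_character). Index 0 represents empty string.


LZ78 encoding steps:
Dictionary: {0: ''}
Step 1: w='' (idx 0), next='c' -> output (0, 'c'), add 'c' as idx 1
Step 2: w='c' (idx 1), next='c' -> output (1, 'c'), add 'cc' as idx 2
Step 3: w='' (idx 0), next='b' -> output (0, 'b'), add 'b' as idx 3
Step 4: w='cc' (idx 2), next='b' -> output (2, 'b'), add 'ccb' as idx 4
Step 5: w='c' (idx 1), end of input -> output (1, '')


Encoded: [(0, 'c'), (1, 'c'), (0, 'b'), (2, 'b'), (1, '')]


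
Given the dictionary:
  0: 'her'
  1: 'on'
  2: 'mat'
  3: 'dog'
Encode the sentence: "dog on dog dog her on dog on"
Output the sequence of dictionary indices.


Look up each word in the dictionary:
  'dog' -> 3
  'on' -> 1
  'dog' -> 3
  'dog' -> 3
  'her' -> 0
  'on' -> 1
  'dog' -> 3
  'on' -> 1

Encoded: [3, 1, 3, 3, 0, 1, 3, 1]


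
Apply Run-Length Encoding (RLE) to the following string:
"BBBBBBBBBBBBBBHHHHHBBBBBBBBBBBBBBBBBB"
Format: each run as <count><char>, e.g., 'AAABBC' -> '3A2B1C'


Scanning runs left to right:
  i=0: run of 'B' x 14 -> '14B'
  i=14: run of 'H' x 5 -> '5H'
  i=19: run of 'B' x 18 -> '18B'

RLE = 14B5H18B


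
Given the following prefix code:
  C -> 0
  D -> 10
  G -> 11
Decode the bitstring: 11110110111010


Decoding step by step:
Bits 11 -> G
Bits 11 -> G
Bits 0 -> C
Bits 11 -> G
Bits 0 -> C
Bits 11 -> G
Bits 10 -> D
Bits 10 -> D


Decoded message: GGCGCGDD


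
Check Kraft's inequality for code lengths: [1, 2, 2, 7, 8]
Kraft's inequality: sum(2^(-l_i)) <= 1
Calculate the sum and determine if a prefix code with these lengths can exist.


Sum = 2^(-1) + 2^(-2) + 2^(-2) + 2^(-7) + 2^(-8)
    = 0.5 + 0.25 + 0.25 + 0.0078125 + 0.00390625
    = 259/256 = 1.01171875
Since 1.01171875 > 1, Kraft's inequality is NOT satisfied.
A prefix code with these lengths CANNOT exist.

Kraft sum = 1.01171875. Not satisfied.


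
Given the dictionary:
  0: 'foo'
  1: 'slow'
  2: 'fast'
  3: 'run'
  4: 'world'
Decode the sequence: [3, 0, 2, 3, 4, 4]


Look up each index in the dictionary:
  3 -> 'run'
  0 -> 'foo'
  2 -> 'fast'
  3 -> 'run'
  4 -> 'world'
  4 -> 'world'

Decoded: "run foo fast run world world"


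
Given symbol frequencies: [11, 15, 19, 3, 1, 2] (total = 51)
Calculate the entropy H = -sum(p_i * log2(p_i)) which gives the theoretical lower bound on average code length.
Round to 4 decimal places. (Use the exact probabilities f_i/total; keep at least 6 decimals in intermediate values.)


Per-symbol terms -p_i * log2(p_i) with p_i = f_i/51:
  p = 11/51 = 0.215686: log2(p) = -2.212994, -p*log2(p) = 0.477312
  p = 15/51 = 0.294118: log2(p) = -1.765535, -p*log2(p) = 0.519275
  p = 19/51 = 0.372549: log2(p) = -1.424498, -p*log2(p) = 0.530695
  p = 3/51 = 0.058824: log2(p) = -4.087463, -p*log2(p) = 0.240439
  p = 1/51 = 0.019608: log2(p) = -5.672425, -p*log2(p) = 0.111224
  p = 2/51 = 0.039216: log2(p) = -4.672425, -p*log2(p) = 0.183232
H = 0.477312 + 0.519275 + 0.530695 + 0.240439 + 0.111224 + 0.183232 = 2.062177

H = 2.0622 bits/symbol


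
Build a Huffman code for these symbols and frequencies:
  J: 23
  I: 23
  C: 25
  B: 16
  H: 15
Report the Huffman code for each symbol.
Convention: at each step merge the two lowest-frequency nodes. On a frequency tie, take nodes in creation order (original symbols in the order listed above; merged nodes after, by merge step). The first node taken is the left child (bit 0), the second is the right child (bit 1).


Huffman tree construction:
Step 1: Merge H(15) + B(16) = 31
Step 2: Merge J(23) + I(23) = 46
Step 3: Merge C(25) + (H+B)(31) = 56
Step 4: Merge (J+I)(46) + (C+(H+B))(56) = 102
Read each symbol's code off the tree from the root (left child = 0, right child = 1).

Codes:
  J: 00 (length 2)
  I: 01 (length 2)
  C: 10 (length 2)
  B: 111 (length 3)
  H: 110 (length 3)
Average code length: 235/102 = 2.3039 bits/symbol


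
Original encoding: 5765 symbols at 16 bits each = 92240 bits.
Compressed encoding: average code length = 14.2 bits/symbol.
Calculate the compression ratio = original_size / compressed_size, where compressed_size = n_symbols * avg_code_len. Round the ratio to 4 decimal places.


original_size = n_symbols * orig_bits = 5765 * 16 = 92240 bits
compressed_size = n_symbols * avg_code_len = 5765 * 14.2 = 81863.0 bits
ratio = original_size / compressed_size = 92240 / 81863.0 = 1.1268

Compression ratio = 1.1268


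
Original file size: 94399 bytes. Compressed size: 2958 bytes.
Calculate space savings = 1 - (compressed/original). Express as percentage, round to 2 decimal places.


ratio = compressed/original = 2958/94399 = 0.031335
savings = 1 - ratio = 1 - 0.031335 = 0.968665
as a percentage: 0.968665 * 100 = 96.87%

Space savings = 1 - 2958/94399 = 96.87%


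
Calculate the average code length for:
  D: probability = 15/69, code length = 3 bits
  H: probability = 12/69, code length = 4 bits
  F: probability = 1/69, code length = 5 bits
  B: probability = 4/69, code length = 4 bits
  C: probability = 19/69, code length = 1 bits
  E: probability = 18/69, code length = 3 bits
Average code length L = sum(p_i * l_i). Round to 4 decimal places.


Weighted contributions p_i * l_i:
  D: (15/69) * 3 = 45/69
  H: (12/69) * 4 = 48/69
  F: (1/69) * 5 = 5/69
  B: (4/69) * 4 = 16/69
  C: (19/69) * 1 = 19/69
  E: (18/69) * 3 = 54/69
Sum = (45 + 48 + 5 + 16 + 19 + 54)/69 = 187/69

L = 187/69 = 2.7101 bits/symbol


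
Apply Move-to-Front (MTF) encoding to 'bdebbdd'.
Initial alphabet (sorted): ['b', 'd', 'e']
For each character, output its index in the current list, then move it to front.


MTF encoding:
'b': index 0 in ['b', 'd', 'e'] -> ['b', 'd', 'e']
'd': index 1 in ['b', 'd', 'e'] -> ['d', 'b', 'e']
'e': index 2 in ['d', 'b', 'e'] -> ['e', 'd', 'b']
'b': index 2 in ['e', 'd', 'b'] -> ['b', 'e', 'd']
'b': index 0 in ['b', 'e', 'd'] -> ['b', 'e', 'd']
'd': index 2 in ['b', 'e', 'd'] -> ['d', 'b', 'e']
'd': index 0 in ['d', 'b', 'e'] -> ['d', 'b', 'e']


Output: [0, 1, 2, 2, 0, 2, 0]


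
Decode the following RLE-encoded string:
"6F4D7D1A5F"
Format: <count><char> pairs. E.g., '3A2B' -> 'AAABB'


Expanding each <count><char> pair:
  6F -> 'FFFFFF'
  4D -> 'DDDD'
  7D -> 'DDDDDDD'
  1A -> 'A'
  5F -> 'FFFFF'

Decoded = FFFFFFDDDDDDDDDDDAFFFFF


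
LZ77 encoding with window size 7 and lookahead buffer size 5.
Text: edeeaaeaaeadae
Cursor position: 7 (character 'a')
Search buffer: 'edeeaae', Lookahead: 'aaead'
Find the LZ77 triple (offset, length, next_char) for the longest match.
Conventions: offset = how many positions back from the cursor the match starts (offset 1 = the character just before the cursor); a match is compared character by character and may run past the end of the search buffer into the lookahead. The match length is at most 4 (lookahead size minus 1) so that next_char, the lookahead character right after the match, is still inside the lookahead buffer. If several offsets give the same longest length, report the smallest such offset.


Try each offset into the search buffer:
  offset=1 (pos 6, char 'e'): match length 0
  offset=2 (pos 5, char 'a'): match length 1
  offset=3 (pos 4, char 'a'): match length 4
  offset=4 (pos 3, char 'e'): match length 0
  offset=5 (pos 2, char 'e'): match length 0
  offset=6 (pos 1, char 'd'): match length 0
  offset=7 (pos 0, char 'e'): match length 0
Longest match has length 4 at offset 3.
next_char = character at position 7 + 4 = 11 -> 'd'

Best match: offset=3, length=4 (matching 'aaea' starting at position 4)
LZ77 triple: (3, 4, 'd')


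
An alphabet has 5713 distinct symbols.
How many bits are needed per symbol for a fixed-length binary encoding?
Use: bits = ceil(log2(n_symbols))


log2(5713) = 12.48
Bracket: 2^12 = 4096 < 5713 <= 2^13 = 8192
So ceil(log2(5713)) = 13

bits = ceil(log2(5713)) = ceil(12.48) = 13 bits


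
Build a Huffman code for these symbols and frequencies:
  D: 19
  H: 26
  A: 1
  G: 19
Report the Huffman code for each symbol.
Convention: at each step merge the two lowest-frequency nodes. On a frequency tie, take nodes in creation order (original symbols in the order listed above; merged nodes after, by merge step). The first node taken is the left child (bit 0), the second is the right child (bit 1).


Huffman tree construction:
Step 1: Merge A(1) + D(19) = 20
Step 2: Merge G(19) + (A+D)(20) = 39
Step 3: Merge H(26) + (G+(A+D))(39) = 65
Read each symbol's code off the tree from the root (left child = 0, right child = 1).

Codes:
  D: 111 (length 3)
  H: 0 (length 1)
  A: 110 (length 3)
  G: 10 (length 2)
Average code length: 124/65 = 1.9077 bits/symbol


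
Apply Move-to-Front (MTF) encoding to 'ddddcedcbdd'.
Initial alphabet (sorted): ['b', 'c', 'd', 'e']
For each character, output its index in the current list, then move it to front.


MTF encoding:
'd': index 2 in ['b', 'c', 'd', 'e'] -> ['d', 'b', 'c', 'e']
'd': index 0 in ['d', 'b', 'c', 'e'] -> ['d', 'b', 'c', 'e']
'd': index 0 in ['d', 'b', 'c', 'e'] -> ['d', 'b', 'c', 'e']
'd': index 0 in ['d', 'b', 'c', 'e'] -> ['d', 'b', 'c', 'e']
'c': index 2 in ['d', 'b', 'c', 'e'] -> ['c', 'd', 'b', 'e']
'e': index 3 in ['c', 'd', 'b', 'e'] -> ['e', 'c', 'd', 'b']
'd': index 2 in ['e', 'c', 'd', 'b'] -> ['d', 'e', 'c', 'b']
'c': index 2 in ['d', 'e', 'c', 'b'] -> ['c', 'd', 'e', 'b']
'b': index 3 in ['c', 'd', 'e', 'b'] -> ['b', 'c', 'd', 'e']
'd': index 2 in ['b', 'c', 'd', 'e'] -> ['d', 'b', 'c', 'e']
'd': index 0 in ['d', 'b', 'c', 'e'] -> ['d', 'b', 'c', 'e']


Output: [2, 0, 0, 0, 2, 3, 2, 2, 3, 2, 0]


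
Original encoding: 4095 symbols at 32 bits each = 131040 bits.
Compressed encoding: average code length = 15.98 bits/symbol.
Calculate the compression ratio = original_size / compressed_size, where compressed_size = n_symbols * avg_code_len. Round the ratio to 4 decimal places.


original_size = n_symbols * orig_bits = 4095 * 32 = 131040 bits
compressed_size = n_symbols * avg_code_len = 4095 * 15.98 = 65438.1 bits
ratio = original_size / compressed_size = 131040 / 65438.1 = 2.0025

Compression ratio = 2.0025


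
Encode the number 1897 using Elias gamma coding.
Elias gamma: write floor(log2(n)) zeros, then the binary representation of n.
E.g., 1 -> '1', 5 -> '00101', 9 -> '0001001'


num_bits = floor(log2(1897)) + 1 = 11
leading_zeros = num_bits - 1 = 10
binary(1897) = 11101101001

Elias gamma(1897) = '0000000000' + '11101101001' = 000000000011101101001 (21 bits)


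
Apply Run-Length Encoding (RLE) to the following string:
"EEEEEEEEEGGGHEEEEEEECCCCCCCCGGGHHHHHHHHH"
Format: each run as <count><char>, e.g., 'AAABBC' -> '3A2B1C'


Scanning runs left to right:
  i=0: run of 'E' x 9 -> '9E'
  i=9: run of 'G' x 3 -> '3G'
  i=12: run of 'H' x 1 -> '1H'
  i=13: run of 'E' x 7 -> '7E'
  i=20: run of 'C' x 8 -> '8C'
  i=28: run of 'G' x 3 -> '3G'
  i=31: run of 'H' x 9 -> '9H'

RLE = 9E3G1H7E8C3G9H


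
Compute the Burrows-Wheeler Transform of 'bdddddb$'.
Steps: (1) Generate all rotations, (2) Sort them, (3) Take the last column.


Rotations (sorted):
  0: $bdddddb -> last char: b
  1: b$bddddd -> last char: d
  2: bdddddb$ -> last char: $
  3: db$bdddd -> last char: d
  4: ddb$bddd -> last char: d
  5: dddb$bdd -> last char: d
  6: ddddb$bd -> last char: d
  7: dddddb$b -> last char: b


BWT = bd$ddddb


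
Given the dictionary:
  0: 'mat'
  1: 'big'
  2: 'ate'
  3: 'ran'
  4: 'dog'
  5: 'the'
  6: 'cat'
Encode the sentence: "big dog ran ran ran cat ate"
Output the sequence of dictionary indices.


Look up each word in the dictionary:
  'big' -> 1
  'dog' -> 4
  'ran' -> 3
  'ran' -> 3
  'ran' -> 3
  'cat' -> 6
  'ate' -> 2

Encoded: [1, 4, 3, 3, 3, 6, 2]


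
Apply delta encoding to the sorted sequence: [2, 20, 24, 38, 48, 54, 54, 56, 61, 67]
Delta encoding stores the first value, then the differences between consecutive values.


First value: 2
Deltas:
  20 - 2 = 18
  24 - 20 = 4
  38 - 24 = 14
  48 - 38 = 10
  54 - 48 = 6
  54 - 54 = 0
  56 - 54 = 2
  61 - 56 = 5
  67 - 61 = 6


Delta encoded: [2, 18, 4, 14, 10, 6, 0, 2, 5, 6]


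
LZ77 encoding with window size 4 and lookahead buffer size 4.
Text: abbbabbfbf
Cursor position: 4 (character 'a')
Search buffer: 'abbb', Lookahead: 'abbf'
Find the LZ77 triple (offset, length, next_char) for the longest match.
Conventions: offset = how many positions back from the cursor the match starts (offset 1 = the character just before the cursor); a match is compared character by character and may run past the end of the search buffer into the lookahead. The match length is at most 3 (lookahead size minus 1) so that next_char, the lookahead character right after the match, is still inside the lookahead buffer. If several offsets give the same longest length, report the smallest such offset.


Try each offset into the search buffer:
  offset=1 (pos 3, char 'b'): match length 0
  offset=2 (pos 2, char 'b'): match length 0
  offset=3 (pos 1, char 'b'): match length 0
  offset=4 (pos 0, char 'a'): match length 3
Longest match has length 3 at offset 4.
next_char = character at position 4 + 3 = 7 -> 'f'

Best match: offset=4, length=3 (matching 'abb' starting at position 0)
LZ77 triple: (4, 3, 'f')


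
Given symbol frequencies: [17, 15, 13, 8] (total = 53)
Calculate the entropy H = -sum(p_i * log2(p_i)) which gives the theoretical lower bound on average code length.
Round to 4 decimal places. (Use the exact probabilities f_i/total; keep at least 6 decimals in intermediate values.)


Per-symbol terms -p_i * log2(p_i) with p_i = f_i/53:
  p = 17/53 = 0.320755: log2(p) = -1.640458, -p*log2(p) = 0.526185
  p = 15/53 = 0.283019: log2(p) = -1.821030, -p*log2(p) = 0.515386
  p = 13/53 = 0.245283: log2(p) = -2.027481, -p*log2(p) = 0.497307
  p = 8/53 = 0.150943: log2(p) = -2.727920, -p*log2(p) = 0.411762
H = 0.526185 + 0.515386 + 0.497307 + 0.411762 = 1.950640

H = 1.9506 bits/symbol


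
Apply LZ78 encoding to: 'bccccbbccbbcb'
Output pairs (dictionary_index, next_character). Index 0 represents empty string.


LZ78 encoding steps:
Dictionary: {0: ''}
Step 1: w='' (idx 0), next='b' -> output (0, 'b'), add 'b' as idx 1
Step 2: w='' (idx 0), next='c' -> output (0, 'c'), add 'c' as idx 2
Step 3: w='c' (idx 2), next='c' -> output (2, 'c'), add 'cc' as idx 3
Step 4: w='c' (idx 2), next='b' -> output (2, 'b'), add 'cb' as idx 4
Step 5: w='b' (idx 1), next='c' -> output (1, 'c'), add 'bc' as idx 5
Step 6: w='cb' (idx 4), next='b' -> output (4, 'b'), add 'cbb' as idx 6
Step 7: w='cb' (idx 4), end of input -> output (4, '')


Encoded: [(0, 'b'), (0, 'c'), (2, 'c'), (2, 'b'), (1, 'c'), (4, 'b'), (4, '')]


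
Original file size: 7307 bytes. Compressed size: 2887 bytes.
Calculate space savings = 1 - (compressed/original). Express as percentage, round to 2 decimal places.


ratio = compressed/original = 2887/7307 = 0.395101
savings = 1 - ratio = 1 - 0.395101 = 0.604899
as a percentage: 0.604899 * 100 = 60.49%

Space savings = 1 - 2887/7307 = 60.49%


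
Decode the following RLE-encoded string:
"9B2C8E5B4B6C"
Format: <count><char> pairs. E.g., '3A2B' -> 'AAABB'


Expanding each <count><char> pair:
  9B -> 'BBBBBBBBB'
  2C -> 'CC'
  8E -> 'EEEEEEEE'
  5B -> 'BBBBB'
  4B -> 'BBBB'
  6C -> 'CCCCCC'

Decoded = BBBBBBBBBCCEEEEEEEEBBBBBBBBBCCCCCC


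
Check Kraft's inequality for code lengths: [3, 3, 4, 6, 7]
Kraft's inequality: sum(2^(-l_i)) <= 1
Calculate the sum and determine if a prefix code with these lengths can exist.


Sum = 2^(-3) + 2^(-3) + 2^(-4) + 2^(-6) + 2^(-7)
    = 0.125 + 0.125 + 0.0625 + 0.015625 + 0.0078125
    = 43/128 = 0.3359375
Since 0.3359375 <= 1, Kraft's inequality IS satisfied.
A prefix code with these lengths CAN exist.

Kraft sum = 0.3359375. Satisfied.


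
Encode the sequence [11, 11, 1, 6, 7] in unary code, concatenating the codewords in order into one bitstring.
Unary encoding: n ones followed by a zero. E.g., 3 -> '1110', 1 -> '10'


Encode each number as n ones followed by a terminating 0:
  11 -> 111111111110 (12 bits)
  11 -> 111111111110 (12 bits)
  1 -> 10 (2 bits)
  6 -> 1111110 (7 bits)
  7 -> 11111110 (8 bits)
Total length = 12 + 12 + 2 + 7 + 8 = 41 bits.

Unary([11, 11, 1, 6, 7]) = 11111111111011111111111010111111011111110 (41 bits)


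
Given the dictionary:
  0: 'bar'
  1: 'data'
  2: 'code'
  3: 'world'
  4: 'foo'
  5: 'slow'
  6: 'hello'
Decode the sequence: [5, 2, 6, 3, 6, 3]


Look up each index in the dictionary:
  5 -> 'slow'
  2 -> 'code'
  6 -> 'hello'
  3 -> 'world'
  6 -> 'hello'
  3 -> 'world'

Decoded: "slow code hello world hello world"


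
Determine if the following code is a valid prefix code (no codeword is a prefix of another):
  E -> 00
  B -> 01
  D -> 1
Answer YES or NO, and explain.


Checking each pair (does one codeword prefix another?):
  E='00' vs B='01': no prefix
  E='00' vs D='1': no prefix
  B='01' vs E='00': no prefix
  B='01' vs D='1': no prefix
  D='1' vs E='00': no prefix
  D='1' vs B='01': no prefix
No violation found over all pairs.

YES -- this is a valid prefix code. No codeword is a prefix of any other codeword.


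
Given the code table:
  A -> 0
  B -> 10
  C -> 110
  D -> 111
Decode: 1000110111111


Decoding:
10 -> B
0 -> A
0 -> A
110 -> C
111 -> D
111 -> D


Result: BAACDD


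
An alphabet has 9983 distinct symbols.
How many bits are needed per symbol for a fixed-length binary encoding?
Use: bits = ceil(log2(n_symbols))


log2(9983) = 13.2853
Bracket: 2^13 = 8192 < 9983 <= 2^14 = 16384
So ceil(log2(9983)) = 14

bits = ceil(log2(9983)) = ceil(13.2853) = 14 bits


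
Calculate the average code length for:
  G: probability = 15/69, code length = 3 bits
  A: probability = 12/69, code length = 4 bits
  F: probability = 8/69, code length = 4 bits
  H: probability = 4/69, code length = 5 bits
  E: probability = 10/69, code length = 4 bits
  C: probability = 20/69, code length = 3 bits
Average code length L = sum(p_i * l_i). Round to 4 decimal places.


Weighted contributions p_i * l_i:
  G: (15/69) * 3 = 45/69
  A: (12/69) * 4 = 48/69
  F: (8/69) * 4 = 32/69
  H: (4/69) * 5 = 20/69
  E: (10/69) * 4 = 40/69
  C: (20/69) * 3 = 60/69
Sum = (45 + 48 + 32 + 20 + 40 + 60)/69 = 245/69

L = 245/69 = 3.5507 bits/symbol


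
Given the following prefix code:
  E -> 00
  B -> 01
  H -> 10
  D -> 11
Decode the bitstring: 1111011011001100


Decoding step by step:
Bits 11 -> D
Bits 11 -> D
Bits 01 -> B
Bits 10 -> H
Bits 11 -> D
Bits 00 -> E
Bits 11 -> D
Bits 00 -> E


Decoded message: DDBHDEDE


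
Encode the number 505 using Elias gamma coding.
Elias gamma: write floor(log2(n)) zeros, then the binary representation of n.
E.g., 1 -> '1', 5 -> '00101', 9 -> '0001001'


num_bits = floor(log2(505)) + 1 = 9
leading_zeros = num_bits - 1 = 8
binary(505) = 111111001

Elias gamma(505) = '00000000' + '111111001' = 00000000111111001 (17 bits)


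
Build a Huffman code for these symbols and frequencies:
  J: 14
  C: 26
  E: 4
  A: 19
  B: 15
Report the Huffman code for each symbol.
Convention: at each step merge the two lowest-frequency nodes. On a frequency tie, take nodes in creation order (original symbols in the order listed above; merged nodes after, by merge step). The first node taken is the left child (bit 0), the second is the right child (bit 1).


Huffman tree construction:
Step 1: Merge E(4) + J(14) = 18
Step 2: Merge B(15) + (E+J)(18) = 33
Step 3: Merge A(19) + C(26) = 45
Step 4: Merge (B+(E+J))(33) + (A+C)(45) = 78
Read each symbol's code off the tree from the root (left child = 0, right child = 1).

Codes:
  J: 011 (length 3)
  C: 11 (length 2)
  E: 010 (length 3)
  A: 10 (length 2)
  B: 00 (length 2)
Average code length: 174/78 = 2.2308 bits/symbol


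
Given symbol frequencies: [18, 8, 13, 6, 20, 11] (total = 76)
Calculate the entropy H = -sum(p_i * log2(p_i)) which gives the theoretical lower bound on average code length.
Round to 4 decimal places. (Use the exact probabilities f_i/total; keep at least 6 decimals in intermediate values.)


Per-symbol terms -p_i * log2(p_i) with p_i = f_i/76:
  p = 18/76 = 0.236842: log2(p) = -2.078003, -p*log2(p) = 0.492158
  p = 8/76 = 0.105263: log2(p) = -3.247928, -p*log2(p) = 0.341887
  p = 13/76 = 0.171053: log2(p) = -2.547488, -p*log2(p) = 0.435754
  p = 6/76 = 0.078947: log2(p) = -3.662965, -p*log2(p) = 0.289181
  p = 20/76 = 0.263158: log2(p) = -1.925999, -p*log2(p) = 0.506842
  p = 11/76 = 0.144737: log2(p) = -2.788496, -p*log2(p) = 0.403598
H = 0.492158 + 0.341887 + 0.435754 + 0.289181 + 0.506842 + 0.403598 = 2.469420

H = 2.4694 bits/symbol


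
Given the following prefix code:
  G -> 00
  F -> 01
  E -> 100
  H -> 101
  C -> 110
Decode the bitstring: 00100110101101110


Decoding step by step:
Bits 00 -> G
Bits 100 -> E
Bits 110 -> C
Bits 101 -> H
Bits 101 -> H
Bits 110 -> C


Decoded message: GECHHC


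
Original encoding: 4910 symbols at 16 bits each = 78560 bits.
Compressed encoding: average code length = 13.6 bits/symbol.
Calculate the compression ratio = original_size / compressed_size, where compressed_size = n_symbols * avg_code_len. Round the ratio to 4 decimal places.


original_size = n_symbols * orig_bits = 4910 * 16 = 78560 bits
compressed_size = n_symbols * avg_code_len = 4910 * 13.6 = 66776.0 bits
ratio = original_size / compressed_size = 78560 / 66776.0 = 1.1765

Compression ratio = 1.1765


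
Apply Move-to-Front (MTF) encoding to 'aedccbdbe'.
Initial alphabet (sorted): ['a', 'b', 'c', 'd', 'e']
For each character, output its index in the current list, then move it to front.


MTF encoding:
'a': index 0 in ['a', 'b', 'c', 'd', 'e'] -> ['a', 'b', 'c', 'd', 'e']
'e': index 4 in ['a', 'b', 'c', 'd', 'e'] -> ['e', 'a', 'b', 'c', 'd']
'd': index 4 in ['e', 'a', 'b', 'c', 'd'] -> ['d', 'e', 'a', 'b', 'c']
'c': index 4 in ['d', 'e', 'a', 'b', 'c'] -> ['c', 'd', 'e', 'a', 'b']
'c': index 0 in ['c', 'd', 'e', 'a', 'b'] -> ['c', 'd', 'e', 'a', 'b']
'b': index 4 in ['c', 'd', 'e', 'a', 'b'] -> ['b', 'c', 'd', 'e', 'a']
'd': index 2 in ['b', 'c', 'd', 'e', 'a'] -> ['d', 'b', 'c', 'e', 'a']
'b': index 1 in ['d', 'b', 'c', 'e', 'a'] -> ['b', 'd', 'c', 'e', 'a']
'e': index 3 in ['b', 'd', 'c', 'e', 'a'] -> ['e', 'b', 'd', 'c', 'a']


Output: [0, 4, 4, 4, 0, 4, 2, 1, 3]


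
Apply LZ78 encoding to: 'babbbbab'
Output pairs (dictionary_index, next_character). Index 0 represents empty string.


LZ78 encoding steps:
Dictionary: {0: ''}
Step 1: w='' (idx 0), next='b' -> output (0, 'b'), add 'b' as idx 1
Step 2: w='' (idx 0), next='a' -> output (0, 'a'), add 'a' as idx 2
Step 3: w='b' (idx 1), next='b' -> output (1, 'b'), add 'bb' as idx 3
Step 4: w='bb' (idx 3), next='a' -> output (3, 'a'), add 'bba' as idx 4
Step 5: w='b' (idx 1), end of input -> output (1, '')


Encoded: [(0, 'b'), (0, 'a'), (1, 'b'), (3, 'a'), (1, '')]


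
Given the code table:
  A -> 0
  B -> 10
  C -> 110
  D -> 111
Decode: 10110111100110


Decoding:
10 -> B
110 -> C
111 -> D
10 -> B
0 -> A
110 -> C


Result: BCDBAC


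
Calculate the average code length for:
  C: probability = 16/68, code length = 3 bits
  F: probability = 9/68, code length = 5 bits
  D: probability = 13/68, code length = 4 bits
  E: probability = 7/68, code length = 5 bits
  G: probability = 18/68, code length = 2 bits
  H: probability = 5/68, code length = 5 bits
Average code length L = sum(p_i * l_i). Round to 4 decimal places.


Weighted contributions p_i * l_i:
  C: (16/68) * 3 = 48/68
  F: (9/68) * 5 = 45/68
  D: (13/68) * 4 = 52/68
  E: (7/68) * 5 = 35/68
  G: (18/68) * 2 = 36/68
  H: (5/68) * 5 = 25/68
Sum = (48 + 45 + 52 + 35 + 36 + 25)/68 = 241/68

L = 241/68 = 3.5441 bits/symbol


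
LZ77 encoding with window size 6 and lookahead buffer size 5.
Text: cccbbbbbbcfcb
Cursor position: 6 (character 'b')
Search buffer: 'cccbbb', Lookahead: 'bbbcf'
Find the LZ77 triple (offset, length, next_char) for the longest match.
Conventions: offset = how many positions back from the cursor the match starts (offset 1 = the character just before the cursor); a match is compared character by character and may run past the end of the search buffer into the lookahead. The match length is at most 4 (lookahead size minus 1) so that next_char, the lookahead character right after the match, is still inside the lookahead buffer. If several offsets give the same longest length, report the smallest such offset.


Try each offset into the search buffer:
  offset=1 (pos 5, char 'b'): match length 3
  offset=2 (pos 4, char 'b'): match length 3
  offset=3 (pos 3, char 'b'): match length 3
  offset=4 (pos 2, char 'c'): match length 0
  offset=5 (pos 1, char 'c'): match length 0
  offset=6 (pos 0, char 'c'): match length 0
Longest match has length 3, found at offsets 1, 2, 3; take the smallest, offset 1.
next_char = character at position 6 + 3 = 9 -> 'c'

Best match: offset=1, length=3 (matching 'bbb' starting at position 5)
LZ77 triple: (1, 3, 'c')


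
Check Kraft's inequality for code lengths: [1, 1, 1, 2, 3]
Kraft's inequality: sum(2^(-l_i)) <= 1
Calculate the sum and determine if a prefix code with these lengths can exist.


Sum = 2^(-1) + 2^(-1) + 2^(-1) + 2^(-2) + 2^(-3)
    = 0.5 + 0.5 + 0.5 + 0.25 + 0.125
    = 15/8 = 1.875
Since 1.875 > 1, Kraft's inequality is NOT satisfied.
A prefix code with these lengths CANNOT exist.

Kraft sum = 1.875. Not satisfied.


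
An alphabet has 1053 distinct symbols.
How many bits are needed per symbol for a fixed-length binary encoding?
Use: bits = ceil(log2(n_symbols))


log2(1053) = 10.0403
Bracket: 2^10 = 1024 < 1053 <= 2^11 = 2048
So ceil(log2(1053)) = 11

bits = ceil(log2(1053)) = ceil(10.0403) = 11 bits


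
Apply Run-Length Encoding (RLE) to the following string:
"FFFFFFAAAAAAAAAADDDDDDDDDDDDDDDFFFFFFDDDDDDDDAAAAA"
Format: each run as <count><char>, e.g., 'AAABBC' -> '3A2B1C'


Scanning runs left to right:
  i=0: run of 'F' x 6 -> '6F'
  i=6: run of 'A' x 10 -> '10A'
  i=16: run of 'D' x 15 -> '15D'
  i=31: run of 'F' x 6 -> '6F'
  i=37: run of 'D' x 8 -> '8D'
  i=45: run of 'A' x 5 -> '5A'

RLE = 6F10A15D6F8D5A


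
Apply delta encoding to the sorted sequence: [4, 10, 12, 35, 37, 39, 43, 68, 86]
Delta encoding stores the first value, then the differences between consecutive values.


First value: 4
Deltas:
  10 - 4 = 6
  12 - 10 = 2
  35 - 12 = 23
  37 - 35 = 2
  39 - 37 = 2
  43 - 39 = 4
  68 - 43 = 25
  86 - 68 = 18


Delta encoded: [4, 6, 2, 23, 2, 2, 4, 25, 18]


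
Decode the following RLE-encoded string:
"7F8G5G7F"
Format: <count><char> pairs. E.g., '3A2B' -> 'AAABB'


Expanding each <count><char> pair:
  7F -> 'FFFFFFF'
  8G -> 'GGGGGGGG'
  5G -> 'GGGGG'
  7F -> 'FFFFFFF'

Decoded = FFFFFFFGGGGGGGGGGGGGFFFFFFF


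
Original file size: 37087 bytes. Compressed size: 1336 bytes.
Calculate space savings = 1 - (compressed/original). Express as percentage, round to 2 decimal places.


ratio = compressed/original = 1336/37087 = 0.036023
savings = 1 - ratio = 1 - 0.036023 = 0.963977
as a percentage: 0.963977 * 100 = 96.4%

Space savings = 1 - 1336/37087 = 96.4%


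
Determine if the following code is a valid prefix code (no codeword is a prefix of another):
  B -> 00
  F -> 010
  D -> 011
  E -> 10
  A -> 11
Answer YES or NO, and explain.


Checking each pair (does one codeword prefix another?):
  B='00' vs F='010': no prefix
  B='00' vs D='011': no prefix
  B='00' vs E='10': no prefix
  B='00' vs A='11': no prefix
  F='010' vs B='00': no prefix
  F='010' vs D='011': no prefix
  F='010' vs E='10': no prefix
  F='010' vs A='11': no prefix
  D='011' vs B='00': no prefix
  D='011' vs F='010': no prefix
  D='011' vs E='10': no prefix
  D='011' vs A='11': no prefix
  E='10' vs B='00': no prefix
  E='10' vs F='010': no prefix
  E='10' vs D='011': no prefix
  E='10' vs A='11': no prefix
  A='11' vs B='00': no prefix
  A='11' vs F='010': no prefix
  A='11' vs D='011': no prefix
  A='11' vs E='10': no prefix
No violation found over all pairs.

YES -- this is a valid prefix code. No codeword is a prefix of any other codeword.


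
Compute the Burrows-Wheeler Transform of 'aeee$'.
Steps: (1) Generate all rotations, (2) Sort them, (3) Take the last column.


Rotations (sorted):
  0: $aeee -> last char: e
  1: aeee$ -> last char: $
  2: e$aee -> last char: e
  3: ee$ae -> last char: e
  4: eee$a -> last char: a


BWT = e$eea
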